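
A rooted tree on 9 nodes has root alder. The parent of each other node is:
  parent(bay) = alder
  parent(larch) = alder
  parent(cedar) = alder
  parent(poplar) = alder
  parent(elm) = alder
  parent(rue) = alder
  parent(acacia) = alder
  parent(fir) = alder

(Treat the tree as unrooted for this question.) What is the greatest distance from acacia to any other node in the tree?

2

A farthest node from acacia is cedar (rue, larch, fir, poplar, elm, bay also at distance 2).
The path acacia-alder-cedar has 2 edges.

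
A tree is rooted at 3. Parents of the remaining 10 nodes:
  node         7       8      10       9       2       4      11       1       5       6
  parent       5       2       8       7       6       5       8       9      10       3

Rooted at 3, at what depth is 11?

4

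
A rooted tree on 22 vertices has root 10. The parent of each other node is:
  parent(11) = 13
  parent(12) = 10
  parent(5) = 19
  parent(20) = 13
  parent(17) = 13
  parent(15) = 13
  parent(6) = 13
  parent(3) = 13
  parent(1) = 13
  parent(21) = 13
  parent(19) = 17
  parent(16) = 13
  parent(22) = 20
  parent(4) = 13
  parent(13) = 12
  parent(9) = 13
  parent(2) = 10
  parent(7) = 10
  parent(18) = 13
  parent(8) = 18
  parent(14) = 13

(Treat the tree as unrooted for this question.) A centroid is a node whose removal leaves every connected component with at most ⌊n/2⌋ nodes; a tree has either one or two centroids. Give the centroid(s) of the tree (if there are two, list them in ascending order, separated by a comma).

13

Removing 13 splits the tree into components of sizes 4, 3, 2, 2, 1, 1, 1, 1, 1, 1, 1, 1, 1, 1; the largest is 4 ≤ ⌊22/2⌋ = 11.
No neighbour of 13 does as well, so 13 is the unique centroid.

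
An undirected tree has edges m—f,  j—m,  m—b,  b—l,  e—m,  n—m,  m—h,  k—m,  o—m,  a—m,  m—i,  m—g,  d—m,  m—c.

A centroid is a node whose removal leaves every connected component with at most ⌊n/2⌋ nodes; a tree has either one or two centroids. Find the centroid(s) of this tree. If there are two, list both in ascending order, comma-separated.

If m is removed the pieces have sizes 2, 1, 1, 1, 1, 1, 1, 1, 1, 1, 1, 1, 1, all ≤ ⌊15/2⌋ = 7.
No neighbour of m does as well, so m is the unique centroid.

m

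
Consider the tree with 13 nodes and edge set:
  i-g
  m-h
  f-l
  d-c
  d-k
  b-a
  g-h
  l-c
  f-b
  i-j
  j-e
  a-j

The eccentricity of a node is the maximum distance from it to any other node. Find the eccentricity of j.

A farthest node from j is k.
The path j–a–b–f–l–c–d–k has 7 edges.

7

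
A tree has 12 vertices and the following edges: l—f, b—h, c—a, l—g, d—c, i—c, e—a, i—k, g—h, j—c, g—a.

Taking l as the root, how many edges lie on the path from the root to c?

Path from l to c: l–g–a–c, which has 3 edges.

3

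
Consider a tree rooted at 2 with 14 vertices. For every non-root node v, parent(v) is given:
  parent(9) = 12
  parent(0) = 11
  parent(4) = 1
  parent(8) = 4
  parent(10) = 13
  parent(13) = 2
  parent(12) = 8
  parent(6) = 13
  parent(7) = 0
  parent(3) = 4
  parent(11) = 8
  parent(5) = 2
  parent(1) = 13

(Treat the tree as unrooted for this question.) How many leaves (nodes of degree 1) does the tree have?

Degree-1 nodes: 3, 5, 6, 7, 9, 10 — 6 of them.

6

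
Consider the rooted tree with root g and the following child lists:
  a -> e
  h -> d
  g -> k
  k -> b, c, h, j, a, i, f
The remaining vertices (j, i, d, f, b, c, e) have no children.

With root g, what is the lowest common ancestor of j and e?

k

j's ancestor chain is j, k, g and e's is e, a, k, g; they first meet at k.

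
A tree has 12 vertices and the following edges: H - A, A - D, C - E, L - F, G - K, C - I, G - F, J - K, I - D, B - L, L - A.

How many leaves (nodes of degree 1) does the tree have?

4

The leaves are B, E, H, J.
That is 4 leaves.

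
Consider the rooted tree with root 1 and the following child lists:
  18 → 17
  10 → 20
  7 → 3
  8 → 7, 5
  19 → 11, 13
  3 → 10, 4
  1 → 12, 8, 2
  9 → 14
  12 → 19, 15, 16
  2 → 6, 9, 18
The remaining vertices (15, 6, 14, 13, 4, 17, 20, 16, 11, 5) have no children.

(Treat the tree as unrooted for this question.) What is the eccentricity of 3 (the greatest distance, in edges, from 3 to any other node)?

6

Distances from 3 peak at 6, attained at 17 (13, 14, 11 also at distance 6).
3-7-8-1-2-18-17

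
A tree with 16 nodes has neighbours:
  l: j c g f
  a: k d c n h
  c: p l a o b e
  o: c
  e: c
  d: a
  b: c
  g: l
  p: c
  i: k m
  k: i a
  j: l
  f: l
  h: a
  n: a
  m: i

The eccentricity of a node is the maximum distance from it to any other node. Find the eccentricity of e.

5

The node farthest from e is m, via e–c–a–k–i–m — 5 edges.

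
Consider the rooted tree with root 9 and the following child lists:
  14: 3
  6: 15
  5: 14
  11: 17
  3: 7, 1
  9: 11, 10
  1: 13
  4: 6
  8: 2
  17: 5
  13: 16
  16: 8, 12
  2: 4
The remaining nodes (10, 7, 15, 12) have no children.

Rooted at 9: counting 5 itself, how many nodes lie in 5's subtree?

The subtree rooted at 5 contains: 5, 14, 3, 1, 7, 13, 16, 8, 12, 2, 4, 6, 15 — 13 nodes.

13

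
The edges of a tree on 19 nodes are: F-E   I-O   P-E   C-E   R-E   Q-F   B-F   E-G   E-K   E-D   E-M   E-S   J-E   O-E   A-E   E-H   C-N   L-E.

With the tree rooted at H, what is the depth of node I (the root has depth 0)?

3

H – E – O – I — 3 edges.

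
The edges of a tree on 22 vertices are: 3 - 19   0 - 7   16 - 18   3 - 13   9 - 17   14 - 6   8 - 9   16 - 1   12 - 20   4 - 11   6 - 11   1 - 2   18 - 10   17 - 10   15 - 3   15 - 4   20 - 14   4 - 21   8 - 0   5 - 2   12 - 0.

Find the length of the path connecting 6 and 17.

7

Walking from 6: 6–14–20–12–0–8–9–17. Length 7.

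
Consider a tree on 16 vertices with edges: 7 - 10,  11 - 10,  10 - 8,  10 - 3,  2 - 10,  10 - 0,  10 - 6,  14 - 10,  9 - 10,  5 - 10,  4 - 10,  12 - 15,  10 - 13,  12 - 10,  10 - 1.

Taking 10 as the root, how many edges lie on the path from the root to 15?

Climbing from 15 to the root: 15 → 12 → 10. That's 2 steps.

2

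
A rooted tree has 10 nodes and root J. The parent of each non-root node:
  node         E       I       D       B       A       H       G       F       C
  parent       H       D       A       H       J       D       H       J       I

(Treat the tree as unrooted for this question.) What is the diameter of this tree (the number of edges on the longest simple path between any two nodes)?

BFS from F reaches E last, at distance 5; BFS from E confirms no node is farther.
Path: F – J – A – D – H – E.

5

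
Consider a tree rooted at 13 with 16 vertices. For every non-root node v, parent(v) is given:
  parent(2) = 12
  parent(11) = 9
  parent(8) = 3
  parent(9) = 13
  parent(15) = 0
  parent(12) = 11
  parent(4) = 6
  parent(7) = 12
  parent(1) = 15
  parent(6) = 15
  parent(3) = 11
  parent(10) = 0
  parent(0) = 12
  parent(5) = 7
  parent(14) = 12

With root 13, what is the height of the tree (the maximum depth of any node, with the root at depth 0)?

A deepest node is 4, reached by 13 – 9 – 11 – 12 – 0 – 15 – 6 – 4.
That path has 7 edges, so the height is 7.

7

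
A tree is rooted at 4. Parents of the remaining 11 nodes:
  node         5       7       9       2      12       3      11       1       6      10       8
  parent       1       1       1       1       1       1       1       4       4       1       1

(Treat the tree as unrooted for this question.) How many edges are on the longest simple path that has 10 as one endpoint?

Distances from 10 peak at 3, attained at 6.
10-1-4-6

3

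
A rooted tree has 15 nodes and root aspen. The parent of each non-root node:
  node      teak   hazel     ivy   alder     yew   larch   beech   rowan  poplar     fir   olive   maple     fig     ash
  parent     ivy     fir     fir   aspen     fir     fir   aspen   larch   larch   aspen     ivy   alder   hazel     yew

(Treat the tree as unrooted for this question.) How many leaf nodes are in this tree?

8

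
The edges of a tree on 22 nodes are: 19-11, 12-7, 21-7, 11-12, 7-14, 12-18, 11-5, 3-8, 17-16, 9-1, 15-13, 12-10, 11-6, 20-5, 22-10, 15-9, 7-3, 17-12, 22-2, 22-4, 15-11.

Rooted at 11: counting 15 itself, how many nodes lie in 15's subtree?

15's subtree: {15, 9, 13, 1}, size 4.

4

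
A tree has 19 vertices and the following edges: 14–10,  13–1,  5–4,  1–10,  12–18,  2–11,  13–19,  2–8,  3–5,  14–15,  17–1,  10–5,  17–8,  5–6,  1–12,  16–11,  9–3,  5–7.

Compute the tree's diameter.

9

A longest path is 16 - 11 - 2 - 8 - 17 - 1 - 10 - 5 - 3 - 9, with 9 edges.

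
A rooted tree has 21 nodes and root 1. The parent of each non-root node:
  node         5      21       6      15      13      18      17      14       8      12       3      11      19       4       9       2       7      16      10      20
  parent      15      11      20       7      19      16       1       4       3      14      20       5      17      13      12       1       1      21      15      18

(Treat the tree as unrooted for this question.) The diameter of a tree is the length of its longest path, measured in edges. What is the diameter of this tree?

17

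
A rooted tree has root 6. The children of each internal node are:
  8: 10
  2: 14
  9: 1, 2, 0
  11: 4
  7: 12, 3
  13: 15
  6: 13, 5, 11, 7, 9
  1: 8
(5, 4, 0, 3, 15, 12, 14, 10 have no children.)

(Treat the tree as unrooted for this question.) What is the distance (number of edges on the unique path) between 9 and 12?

Walking from 9: 9–6–7–12. Length 3.

3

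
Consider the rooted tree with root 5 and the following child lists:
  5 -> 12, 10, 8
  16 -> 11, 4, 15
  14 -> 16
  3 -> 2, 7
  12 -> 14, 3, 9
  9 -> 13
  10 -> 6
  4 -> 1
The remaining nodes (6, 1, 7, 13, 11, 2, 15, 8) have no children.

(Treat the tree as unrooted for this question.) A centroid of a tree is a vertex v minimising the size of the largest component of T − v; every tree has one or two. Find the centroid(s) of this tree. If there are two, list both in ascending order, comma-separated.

12

If 12 is removed the pieces have sizes 6, 4, 3, 2, all ≤ ⌊16/2⌋ = 8.
No neighbour of 12 does as well, so 12 is the unique centroid.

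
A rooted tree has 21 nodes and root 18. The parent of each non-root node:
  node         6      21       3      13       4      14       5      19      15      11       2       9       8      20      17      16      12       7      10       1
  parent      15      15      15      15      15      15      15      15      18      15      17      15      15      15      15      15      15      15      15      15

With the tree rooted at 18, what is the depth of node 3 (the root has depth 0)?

18–15–3 — 2 edges.

2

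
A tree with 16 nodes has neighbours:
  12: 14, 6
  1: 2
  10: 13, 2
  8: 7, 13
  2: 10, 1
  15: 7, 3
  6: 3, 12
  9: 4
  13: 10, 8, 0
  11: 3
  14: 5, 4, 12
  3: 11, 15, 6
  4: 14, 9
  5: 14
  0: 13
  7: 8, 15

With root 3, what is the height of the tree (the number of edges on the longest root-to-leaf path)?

7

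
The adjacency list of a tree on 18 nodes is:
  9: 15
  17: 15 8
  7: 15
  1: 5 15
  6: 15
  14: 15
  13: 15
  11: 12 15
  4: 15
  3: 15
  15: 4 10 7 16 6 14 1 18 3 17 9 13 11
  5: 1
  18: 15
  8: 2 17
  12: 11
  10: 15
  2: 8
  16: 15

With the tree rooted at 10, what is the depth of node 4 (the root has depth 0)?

Path from 10 to 4: 10–15–4, which has 2 edges.

2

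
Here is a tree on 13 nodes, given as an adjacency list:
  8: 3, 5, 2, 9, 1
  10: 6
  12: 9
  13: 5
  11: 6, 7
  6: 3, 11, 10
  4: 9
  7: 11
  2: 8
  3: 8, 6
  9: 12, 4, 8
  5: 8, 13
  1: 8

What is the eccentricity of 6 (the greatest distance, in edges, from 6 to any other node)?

A farthest node from 6 is 12 (4, 13 also at distance 4).
The path 6–3–8–9–12 has 4 edges.

4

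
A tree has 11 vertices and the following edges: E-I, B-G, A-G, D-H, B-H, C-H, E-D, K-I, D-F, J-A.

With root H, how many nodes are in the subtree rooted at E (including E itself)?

The subtree rooted at E contains: E, I, K — 3 nodes.

3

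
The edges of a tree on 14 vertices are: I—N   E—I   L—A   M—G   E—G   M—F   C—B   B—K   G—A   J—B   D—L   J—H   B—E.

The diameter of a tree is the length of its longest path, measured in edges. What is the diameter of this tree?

7

A longest path is D-L-A-G-E-B-J-H, with 7 edges.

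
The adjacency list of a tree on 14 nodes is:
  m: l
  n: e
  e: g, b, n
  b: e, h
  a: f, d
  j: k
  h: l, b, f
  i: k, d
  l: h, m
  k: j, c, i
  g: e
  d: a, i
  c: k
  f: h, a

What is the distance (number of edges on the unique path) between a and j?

4

The path is a - d - i - k - j, which has 4 edges.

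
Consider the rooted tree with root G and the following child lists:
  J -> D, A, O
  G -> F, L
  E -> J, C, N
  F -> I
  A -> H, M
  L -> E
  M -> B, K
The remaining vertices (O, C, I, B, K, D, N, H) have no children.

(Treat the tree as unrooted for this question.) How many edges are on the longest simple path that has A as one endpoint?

6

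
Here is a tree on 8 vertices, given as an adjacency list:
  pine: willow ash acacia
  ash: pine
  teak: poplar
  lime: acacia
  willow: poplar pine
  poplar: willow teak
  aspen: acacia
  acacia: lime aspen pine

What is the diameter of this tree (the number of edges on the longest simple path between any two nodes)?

A longest path is teak-poplar-willow-pine-acacia-lime, with 5 edges.

5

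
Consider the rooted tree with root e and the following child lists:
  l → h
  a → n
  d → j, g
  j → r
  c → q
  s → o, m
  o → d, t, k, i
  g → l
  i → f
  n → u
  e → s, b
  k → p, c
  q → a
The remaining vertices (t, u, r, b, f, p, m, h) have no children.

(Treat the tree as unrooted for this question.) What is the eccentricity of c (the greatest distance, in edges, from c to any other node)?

A farthest node from c is h.
The path c–k–o–d–g–l–h has 6 edges.

6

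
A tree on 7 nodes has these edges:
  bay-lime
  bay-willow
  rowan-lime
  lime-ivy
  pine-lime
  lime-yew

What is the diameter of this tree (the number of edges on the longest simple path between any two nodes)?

Starting from willow, a farthest node is ivy at distance 3.
One longest path: willow – bay – lime – ivy.
So the diameter is 3.

3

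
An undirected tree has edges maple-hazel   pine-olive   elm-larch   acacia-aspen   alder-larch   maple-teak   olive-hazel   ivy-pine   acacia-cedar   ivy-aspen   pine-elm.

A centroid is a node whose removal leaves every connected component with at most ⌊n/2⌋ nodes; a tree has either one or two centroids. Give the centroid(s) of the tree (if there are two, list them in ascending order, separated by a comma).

pine

Removing pine splits the tree into components of sizes 4, 4, 3; the largest is 4 ≤ ⌊12/2⌋ = 6.
No neighbour of pine does as well, so pine is the unique centroid.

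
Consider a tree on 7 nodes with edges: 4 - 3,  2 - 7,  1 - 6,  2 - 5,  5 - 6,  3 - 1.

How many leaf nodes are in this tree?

2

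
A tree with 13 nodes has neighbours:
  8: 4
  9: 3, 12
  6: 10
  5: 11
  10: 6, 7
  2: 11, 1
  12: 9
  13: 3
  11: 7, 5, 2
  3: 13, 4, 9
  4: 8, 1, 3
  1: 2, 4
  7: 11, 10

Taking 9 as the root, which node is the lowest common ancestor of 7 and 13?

7's ancestor chain is 7, 11, 2, 1, 4, 3, 9 and 13's is 13, 3, 9; they first meet at 3.

3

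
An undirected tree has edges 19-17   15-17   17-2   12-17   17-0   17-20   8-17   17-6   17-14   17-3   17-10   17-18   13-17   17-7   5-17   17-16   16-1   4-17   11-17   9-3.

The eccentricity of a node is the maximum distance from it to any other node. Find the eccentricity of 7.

3

Distances from 7 peak at 3, attained at 9 (1 also at distance 3).
7-17-3-9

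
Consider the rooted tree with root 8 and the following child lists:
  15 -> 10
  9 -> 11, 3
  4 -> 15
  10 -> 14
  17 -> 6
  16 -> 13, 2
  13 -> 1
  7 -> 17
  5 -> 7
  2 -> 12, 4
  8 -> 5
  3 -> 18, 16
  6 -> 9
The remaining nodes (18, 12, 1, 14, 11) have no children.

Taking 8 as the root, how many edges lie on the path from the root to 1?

Climbing from 1 to the root: 1 → 13 → 16 → 3 → 9 → 6 → 17 → 7 → 5 → 8. That's 9 steps.

9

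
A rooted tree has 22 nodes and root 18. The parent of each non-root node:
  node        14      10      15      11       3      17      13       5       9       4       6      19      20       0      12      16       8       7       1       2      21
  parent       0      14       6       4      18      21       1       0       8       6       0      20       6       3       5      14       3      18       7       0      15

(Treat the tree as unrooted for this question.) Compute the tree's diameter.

9

A longest path is 13-1-7-18-3-0-6-15-21-17, with 9 edges.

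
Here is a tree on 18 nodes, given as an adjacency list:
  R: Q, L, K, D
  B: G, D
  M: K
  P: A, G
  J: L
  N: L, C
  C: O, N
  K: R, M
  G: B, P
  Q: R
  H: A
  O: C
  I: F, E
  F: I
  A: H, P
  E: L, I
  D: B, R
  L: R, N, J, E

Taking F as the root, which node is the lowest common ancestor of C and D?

C's ancestor chain is C, N, L, E, I, F and D's is D, R, L, E, I, F; they first meet at L.

L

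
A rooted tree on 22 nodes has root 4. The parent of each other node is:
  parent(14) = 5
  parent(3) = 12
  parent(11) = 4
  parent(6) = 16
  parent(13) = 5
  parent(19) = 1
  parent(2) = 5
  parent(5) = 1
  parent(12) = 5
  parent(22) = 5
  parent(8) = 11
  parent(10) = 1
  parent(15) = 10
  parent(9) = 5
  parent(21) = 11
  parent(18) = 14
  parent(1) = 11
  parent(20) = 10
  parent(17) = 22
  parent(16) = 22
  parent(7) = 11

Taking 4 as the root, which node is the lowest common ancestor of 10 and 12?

Ancestors of 10 (toward the root): 10, 1, 11, 4.
Ancestors of 12: 12, 5, 1, 11, 4.
The deepest node appearing in both lists is 1.

1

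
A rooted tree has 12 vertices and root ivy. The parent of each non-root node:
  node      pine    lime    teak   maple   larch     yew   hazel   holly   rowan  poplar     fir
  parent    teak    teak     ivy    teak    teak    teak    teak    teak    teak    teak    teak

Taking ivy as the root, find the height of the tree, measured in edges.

2

lime sits deepest: ivy → teak → lime — 2 edges from the root.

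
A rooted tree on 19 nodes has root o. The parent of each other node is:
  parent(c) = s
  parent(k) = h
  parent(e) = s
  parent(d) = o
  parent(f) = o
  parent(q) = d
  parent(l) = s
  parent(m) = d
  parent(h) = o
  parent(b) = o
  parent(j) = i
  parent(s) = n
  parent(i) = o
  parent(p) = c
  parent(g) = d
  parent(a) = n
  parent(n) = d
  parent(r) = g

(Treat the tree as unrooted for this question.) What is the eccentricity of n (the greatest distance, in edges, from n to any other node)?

4

A farthest node from n is k (j also at distance 4).
The path n – d – o – h – k has 4 edges.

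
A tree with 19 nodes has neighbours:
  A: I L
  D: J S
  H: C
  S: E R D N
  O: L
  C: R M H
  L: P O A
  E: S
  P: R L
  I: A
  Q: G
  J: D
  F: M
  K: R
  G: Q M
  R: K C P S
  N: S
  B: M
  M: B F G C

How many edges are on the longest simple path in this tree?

Starting from Q, a farthest node is I at distance 8.
One longest path: Q - G - M - C - R - P - L - A - I.
So the diameter is 8.

8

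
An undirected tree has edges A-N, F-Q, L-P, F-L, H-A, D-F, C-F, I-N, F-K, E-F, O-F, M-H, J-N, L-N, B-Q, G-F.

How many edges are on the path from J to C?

4

Walking from J: J - N - L - F - C. Length 4.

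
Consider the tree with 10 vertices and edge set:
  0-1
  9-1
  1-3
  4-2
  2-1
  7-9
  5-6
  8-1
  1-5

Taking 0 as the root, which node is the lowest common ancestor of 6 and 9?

1

Path 6→root: 6 5 1 0; path 9→root: 9 1 0.
First common node: 1.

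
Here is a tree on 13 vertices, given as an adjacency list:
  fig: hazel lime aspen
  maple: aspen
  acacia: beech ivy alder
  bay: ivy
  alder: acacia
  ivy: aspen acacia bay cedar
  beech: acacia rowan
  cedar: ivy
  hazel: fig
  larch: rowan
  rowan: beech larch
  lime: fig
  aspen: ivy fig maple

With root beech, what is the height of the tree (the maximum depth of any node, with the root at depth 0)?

5

lime sits deepest: beech-acacia-ivy-aspen-fig-lime — 5 edges from the root.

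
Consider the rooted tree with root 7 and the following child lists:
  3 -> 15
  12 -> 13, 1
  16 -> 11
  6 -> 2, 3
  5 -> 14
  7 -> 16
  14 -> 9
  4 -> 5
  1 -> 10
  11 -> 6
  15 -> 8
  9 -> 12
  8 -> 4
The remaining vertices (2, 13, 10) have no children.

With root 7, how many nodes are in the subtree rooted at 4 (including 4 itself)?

4's subtree: {4, 5, 14, 9, 12, 1, 13, 10}, size 8.

8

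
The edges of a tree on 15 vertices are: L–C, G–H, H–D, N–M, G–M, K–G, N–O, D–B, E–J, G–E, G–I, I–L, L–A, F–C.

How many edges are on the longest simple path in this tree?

Starting from B, a farthest node is F at distance 7.
One longest path: B - D - H - G - I - L - C - F.
So the diameter is 7.

7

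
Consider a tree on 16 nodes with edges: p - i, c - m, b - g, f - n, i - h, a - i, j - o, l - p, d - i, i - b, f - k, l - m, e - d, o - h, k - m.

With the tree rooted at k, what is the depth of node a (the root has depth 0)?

5

k–m–l–p–i–a — 5 edges.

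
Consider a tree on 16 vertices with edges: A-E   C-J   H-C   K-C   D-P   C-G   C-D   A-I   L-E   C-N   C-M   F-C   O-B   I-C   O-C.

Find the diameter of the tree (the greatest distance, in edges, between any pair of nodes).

6

A longest path is L – E – A – I – C – O – B, with 6 edges.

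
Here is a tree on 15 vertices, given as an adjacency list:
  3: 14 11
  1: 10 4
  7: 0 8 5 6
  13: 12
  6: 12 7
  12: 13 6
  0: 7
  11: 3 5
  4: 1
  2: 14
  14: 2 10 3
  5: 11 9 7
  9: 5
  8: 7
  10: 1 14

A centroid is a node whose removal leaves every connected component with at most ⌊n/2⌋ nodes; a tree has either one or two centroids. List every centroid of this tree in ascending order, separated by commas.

5

If 5 is removed the pieces have sizes 7, 6, 1, all ≤ ⌊15/2⌋ = 7.
No neighbour of 5 does as well, so 5 is the unique centroid.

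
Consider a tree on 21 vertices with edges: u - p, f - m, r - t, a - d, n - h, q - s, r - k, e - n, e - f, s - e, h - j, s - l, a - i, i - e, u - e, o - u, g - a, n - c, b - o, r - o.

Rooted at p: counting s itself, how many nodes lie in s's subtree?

3

s's subtree: {s, l, q}, size 3.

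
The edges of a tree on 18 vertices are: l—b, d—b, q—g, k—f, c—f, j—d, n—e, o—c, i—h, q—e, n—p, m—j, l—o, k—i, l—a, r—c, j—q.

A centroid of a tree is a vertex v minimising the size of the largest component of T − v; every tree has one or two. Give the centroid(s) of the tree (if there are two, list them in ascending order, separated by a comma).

b, l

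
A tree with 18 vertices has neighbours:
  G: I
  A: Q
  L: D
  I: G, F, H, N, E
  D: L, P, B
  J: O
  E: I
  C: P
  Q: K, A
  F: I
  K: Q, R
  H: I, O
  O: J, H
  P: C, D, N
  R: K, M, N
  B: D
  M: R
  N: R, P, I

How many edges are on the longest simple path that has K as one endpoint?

6

The node farthest from K is J, via K-R-N-I-H-O-J — 6 edges.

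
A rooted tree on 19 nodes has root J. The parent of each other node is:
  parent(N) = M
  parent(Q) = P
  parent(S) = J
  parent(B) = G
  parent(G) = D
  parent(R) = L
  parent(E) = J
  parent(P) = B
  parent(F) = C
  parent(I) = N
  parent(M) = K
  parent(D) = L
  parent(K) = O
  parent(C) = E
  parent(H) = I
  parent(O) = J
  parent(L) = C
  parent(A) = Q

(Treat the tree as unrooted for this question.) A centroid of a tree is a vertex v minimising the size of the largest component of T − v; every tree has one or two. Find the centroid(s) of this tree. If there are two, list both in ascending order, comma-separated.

Delete C: the remaining components have sizes 9, 8, 1. Max 9 ≤ 9, so C is a centroid.
Every other node leaves some component of size > 9, so the centroid is unique.

C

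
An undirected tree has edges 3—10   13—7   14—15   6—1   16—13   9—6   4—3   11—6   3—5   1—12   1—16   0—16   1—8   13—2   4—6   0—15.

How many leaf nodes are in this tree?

9

Exactly 9 nodes have a single neighbour: 2, 5, 7, 8, 9, 10, 11, 12, 14.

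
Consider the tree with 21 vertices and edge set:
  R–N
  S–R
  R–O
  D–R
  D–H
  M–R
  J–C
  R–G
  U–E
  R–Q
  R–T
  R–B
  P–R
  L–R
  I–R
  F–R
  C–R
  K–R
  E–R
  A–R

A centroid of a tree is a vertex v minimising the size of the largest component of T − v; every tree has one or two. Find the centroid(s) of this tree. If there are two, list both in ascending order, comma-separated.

R

Delete R: the remaining components have sizes 2, 2, 2, 1, 1, 1, 1, 1, 1, 1, 1, 1, 1, 1, 1, 1, 1. Max 2 ≤ 10, so R is a centroid.
Every other node leaves some component of size > 10, so the centroid is unique.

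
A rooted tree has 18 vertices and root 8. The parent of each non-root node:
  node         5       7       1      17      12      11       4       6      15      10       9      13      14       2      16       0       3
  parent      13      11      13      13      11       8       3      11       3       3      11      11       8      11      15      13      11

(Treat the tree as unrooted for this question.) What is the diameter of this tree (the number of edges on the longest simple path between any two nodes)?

Starting from 16, a farthest node is 5 at distance 5.
One longest path: 16-15-3-11-13-5.
So the diameter is 5.

5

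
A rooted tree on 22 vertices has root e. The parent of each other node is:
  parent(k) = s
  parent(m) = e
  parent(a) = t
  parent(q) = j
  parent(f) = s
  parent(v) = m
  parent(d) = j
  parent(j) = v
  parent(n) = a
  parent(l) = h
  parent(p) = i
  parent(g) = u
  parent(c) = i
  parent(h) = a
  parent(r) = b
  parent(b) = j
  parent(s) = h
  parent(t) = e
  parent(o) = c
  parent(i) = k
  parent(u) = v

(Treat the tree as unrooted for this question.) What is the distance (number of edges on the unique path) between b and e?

The path is b - j - v - m - e, which has 4 edges.

4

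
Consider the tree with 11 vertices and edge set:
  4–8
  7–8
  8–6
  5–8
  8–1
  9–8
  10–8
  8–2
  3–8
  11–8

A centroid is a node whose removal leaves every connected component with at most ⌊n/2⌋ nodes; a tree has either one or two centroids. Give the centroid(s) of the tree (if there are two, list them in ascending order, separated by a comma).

8

Removing 8 splits the tree into components of sizes 1, 1, 1, 1, 1, 1, 1, 1, 1, 1; the largest is 1 ≤ ⌊11/2⌋ = 5.
No neighbour of 8 does as well, so 8 is the unique centroid.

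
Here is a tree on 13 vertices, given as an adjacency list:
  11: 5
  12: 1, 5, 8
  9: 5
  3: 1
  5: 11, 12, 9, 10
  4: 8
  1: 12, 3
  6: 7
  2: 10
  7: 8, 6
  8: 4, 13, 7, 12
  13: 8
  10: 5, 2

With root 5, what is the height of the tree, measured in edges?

6 sits deepest: 5-12-8-7-6 — 4 edges from the root.

4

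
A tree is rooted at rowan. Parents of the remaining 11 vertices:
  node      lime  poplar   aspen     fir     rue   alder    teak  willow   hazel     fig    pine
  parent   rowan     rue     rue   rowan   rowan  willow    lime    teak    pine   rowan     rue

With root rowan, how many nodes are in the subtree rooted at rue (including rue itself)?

5

rue's subtree: {rue, pine, poplar, aspen, hazel}, size 5.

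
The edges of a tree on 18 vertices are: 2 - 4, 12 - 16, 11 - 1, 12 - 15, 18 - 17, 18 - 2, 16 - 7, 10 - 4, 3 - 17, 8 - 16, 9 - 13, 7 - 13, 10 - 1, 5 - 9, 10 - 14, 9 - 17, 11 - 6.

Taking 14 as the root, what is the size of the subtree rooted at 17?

10

Descendants of 17 (including itself): 17, 3, 9, 5, 13, 7, 16, 8, 12, 15. That's 10.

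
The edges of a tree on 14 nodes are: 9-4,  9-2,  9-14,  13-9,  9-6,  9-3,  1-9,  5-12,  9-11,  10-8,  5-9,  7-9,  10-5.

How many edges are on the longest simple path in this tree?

BFS from 8 reaches 3 last, at distance 4; BFS from 3 confirms no node is farther.
Path: 8-10-5-9-3.

4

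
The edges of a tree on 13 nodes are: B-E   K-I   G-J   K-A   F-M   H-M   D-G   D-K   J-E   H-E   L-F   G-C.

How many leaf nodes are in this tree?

Exactly 5 nodes have a single neighbour: A, B, C, I, L.

5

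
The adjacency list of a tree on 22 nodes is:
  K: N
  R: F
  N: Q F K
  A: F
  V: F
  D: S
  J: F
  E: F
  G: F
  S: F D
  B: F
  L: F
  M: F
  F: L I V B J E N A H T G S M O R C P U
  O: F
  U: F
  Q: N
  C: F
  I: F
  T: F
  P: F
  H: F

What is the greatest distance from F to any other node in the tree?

The node farthest from F is D (K, Q also at distance 2), via F – S – D — 2 edges.

2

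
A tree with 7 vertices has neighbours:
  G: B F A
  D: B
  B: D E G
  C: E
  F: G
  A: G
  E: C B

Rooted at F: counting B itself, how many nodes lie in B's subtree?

4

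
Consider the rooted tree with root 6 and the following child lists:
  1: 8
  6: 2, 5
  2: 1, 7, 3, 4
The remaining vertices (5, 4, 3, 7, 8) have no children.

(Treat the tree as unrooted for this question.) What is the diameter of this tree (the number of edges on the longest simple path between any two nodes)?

4

A longest path is 8 – 1 – 2 – 6 – 5, with 4 edges.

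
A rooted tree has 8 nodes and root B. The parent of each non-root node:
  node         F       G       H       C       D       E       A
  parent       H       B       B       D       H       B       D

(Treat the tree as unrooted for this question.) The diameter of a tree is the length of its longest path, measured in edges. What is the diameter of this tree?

4

A longest path is A - D - H - B - G, with 4 edges.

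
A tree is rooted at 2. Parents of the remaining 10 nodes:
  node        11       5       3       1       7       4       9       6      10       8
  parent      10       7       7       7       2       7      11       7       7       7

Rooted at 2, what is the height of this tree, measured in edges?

4

A deepest node is 9, reached by 2 → 7 → 10 → 11 → 9.
That path has 4 edges, so the height is 4.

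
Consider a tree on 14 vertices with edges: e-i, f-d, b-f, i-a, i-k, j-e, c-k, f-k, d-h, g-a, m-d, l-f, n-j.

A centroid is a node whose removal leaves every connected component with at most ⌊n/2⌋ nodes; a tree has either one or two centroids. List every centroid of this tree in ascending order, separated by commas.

k

Removing k splits the tree into components of sizes 6, 6, 1; the largest is 6 ≤ ⌊14/2⌋ = 7.
Every other node leaves some component of size > 7, so the centroid is unique.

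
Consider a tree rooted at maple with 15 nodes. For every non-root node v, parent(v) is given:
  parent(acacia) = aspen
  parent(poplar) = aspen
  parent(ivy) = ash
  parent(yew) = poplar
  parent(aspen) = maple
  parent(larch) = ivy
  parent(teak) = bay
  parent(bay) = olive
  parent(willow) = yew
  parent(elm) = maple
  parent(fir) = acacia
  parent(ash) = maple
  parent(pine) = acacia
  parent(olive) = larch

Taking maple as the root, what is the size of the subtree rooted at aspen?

7

The subtree rooted at aspen contains: aspen, acacia, poplar, pine, fir, yew, willow — 7 nodes.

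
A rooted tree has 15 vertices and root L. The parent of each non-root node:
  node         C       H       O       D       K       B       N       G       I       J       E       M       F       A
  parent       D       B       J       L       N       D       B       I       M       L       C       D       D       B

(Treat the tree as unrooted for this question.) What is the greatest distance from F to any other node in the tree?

4

The node farthest from F is K (O, G also at distance 4), via F – D – B – N – K — 4 edges.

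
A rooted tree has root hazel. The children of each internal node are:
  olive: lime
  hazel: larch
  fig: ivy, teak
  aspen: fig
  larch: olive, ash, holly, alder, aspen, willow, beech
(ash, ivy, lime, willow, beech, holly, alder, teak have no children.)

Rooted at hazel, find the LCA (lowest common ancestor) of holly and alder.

holly's ancestor chain is holly, larch, hazel and alder's is alder, larch, hazel; they first meet at larch.

larch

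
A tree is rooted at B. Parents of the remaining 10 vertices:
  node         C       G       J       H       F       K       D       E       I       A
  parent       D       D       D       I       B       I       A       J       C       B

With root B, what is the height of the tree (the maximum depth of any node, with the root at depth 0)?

5

H sits deepest: B → A → D → C → I → H — 5 edges from the root.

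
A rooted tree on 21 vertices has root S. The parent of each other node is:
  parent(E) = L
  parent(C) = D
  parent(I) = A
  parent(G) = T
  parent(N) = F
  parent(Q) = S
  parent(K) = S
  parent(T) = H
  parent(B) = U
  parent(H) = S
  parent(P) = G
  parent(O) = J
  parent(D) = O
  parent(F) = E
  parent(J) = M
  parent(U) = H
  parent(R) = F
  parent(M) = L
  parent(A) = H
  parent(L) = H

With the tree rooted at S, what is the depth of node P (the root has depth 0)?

4

S–H–T–G–P — 4 edges.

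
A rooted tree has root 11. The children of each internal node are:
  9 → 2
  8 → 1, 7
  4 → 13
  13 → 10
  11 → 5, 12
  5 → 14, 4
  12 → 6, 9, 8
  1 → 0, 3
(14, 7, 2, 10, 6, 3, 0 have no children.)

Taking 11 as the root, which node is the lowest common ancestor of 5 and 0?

Path 5→root: 5 11; path 0→root: 0 1 8 12 11.
First common node: 11.

11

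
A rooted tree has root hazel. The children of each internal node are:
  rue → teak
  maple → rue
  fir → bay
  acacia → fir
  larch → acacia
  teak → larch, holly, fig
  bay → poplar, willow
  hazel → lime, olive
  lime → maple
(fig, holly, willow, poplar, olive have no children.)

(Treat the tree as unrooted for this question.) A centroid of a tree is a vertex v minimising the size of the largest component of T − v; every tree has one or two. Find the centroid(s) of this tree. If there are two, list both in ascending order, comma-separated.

teak

Delete teak: the remaining components have sizes 6, 5, 1, 1. Max 6 ≤ 7, so teak is a centroid.
No neighbour of teak does as well, so teak is the unique centroid.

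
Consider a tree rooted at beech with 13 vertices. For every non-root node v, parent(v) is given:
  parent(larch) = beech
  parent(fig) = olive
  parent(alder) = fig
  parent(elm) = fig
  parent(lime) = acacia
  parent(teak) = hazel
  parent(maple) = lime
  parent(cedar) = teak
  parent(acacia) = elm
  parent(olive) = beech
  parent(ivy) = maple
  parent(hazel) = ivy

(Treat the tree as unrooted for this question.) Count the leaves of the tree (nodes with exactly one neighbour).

3

The leaves are alder, cedar, larch.
That is 3 leaves.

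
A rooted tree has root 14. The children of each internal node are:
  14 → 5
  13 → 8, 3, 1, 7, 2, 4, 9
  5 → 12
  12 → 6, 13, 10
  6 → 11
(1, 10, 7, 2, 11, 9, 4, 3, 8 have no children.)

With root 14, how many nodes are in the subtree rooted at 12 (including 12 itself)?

12

The subtree rooted at 12 contains: 12, 13, 6, 10, 2, 7, 9, 8, 4, 3, 1, 11 — 12 nodes.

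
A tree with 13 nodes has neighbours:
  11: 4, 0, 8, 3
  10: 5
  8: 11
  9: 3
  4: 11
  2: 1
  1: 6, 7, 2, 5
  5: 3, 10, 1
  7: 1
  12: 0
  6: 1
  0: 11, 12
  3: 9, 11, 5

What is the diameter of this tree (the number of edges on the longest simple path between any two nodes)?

6

A longest path is 7 – 1 – 5 – 3 – 11 – 0 – 12, with 6 edges.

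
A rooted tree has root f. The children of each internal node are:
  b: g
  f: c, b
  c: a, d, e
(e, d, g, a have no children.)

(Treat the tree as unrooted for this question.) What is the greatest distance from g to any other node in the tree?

A farthest node from g is d (e, a also at distance 4).
The path g-b-f-c-d has 4 edges.

4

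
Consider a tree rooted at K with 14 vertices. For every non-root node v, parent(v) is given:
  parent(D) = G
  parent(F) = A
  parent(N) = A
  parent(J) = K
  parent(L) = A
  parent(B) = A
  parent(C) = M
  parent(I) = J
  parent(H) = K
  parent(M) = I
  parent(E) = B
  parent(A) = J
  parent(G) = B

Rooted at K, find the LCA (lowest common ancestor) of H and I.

K

Ancestors of H (toward the root): H, K.
Ancestors of I: I, J, K.
The deepest node appearing in both lists is K.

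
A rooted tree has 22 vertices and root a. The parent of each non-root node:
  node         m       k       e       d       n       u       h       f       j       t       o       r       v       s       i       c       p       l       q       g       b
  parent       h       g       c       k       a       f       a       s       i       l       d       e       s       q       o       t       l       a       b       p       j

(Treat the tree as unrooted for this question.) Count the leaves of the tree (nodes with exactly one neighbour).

5

The leaves are m, n, r, u, v.
That is 5 leaves.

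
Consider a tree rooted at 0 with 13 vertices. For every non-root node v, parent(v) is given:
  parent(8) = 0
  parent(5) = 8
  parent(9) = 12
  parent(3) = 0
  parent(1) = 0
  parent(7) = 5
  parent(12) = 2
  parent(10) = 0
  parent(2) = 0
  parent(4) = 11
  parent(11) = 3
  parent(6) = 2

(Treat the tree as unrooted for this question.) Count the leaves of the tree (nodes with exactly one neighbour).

Exactly 6 nodes have a single neighbour: 1, 4, 6, 7, 9, 10.

6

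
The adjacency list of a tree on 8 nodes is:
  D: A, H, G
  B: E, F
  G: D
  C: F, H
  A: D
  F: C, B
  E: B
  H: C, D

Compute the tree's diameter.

6

Starting from A, a farthest node is E at distance 6.
One longest path: A – D – H – C – F – B – E.
So the diameter is 6.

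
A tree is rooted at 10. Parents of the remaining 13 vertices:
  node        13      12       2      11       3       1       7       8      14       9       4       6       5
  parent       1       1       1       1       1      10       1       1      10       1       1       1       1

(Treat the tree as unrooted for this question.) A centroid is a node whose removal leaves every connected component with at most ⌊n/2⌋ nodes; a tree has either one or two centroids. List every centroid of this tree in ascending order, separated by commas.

Delete 1: the remaining components have sizes 2, 1, 1, 1, 1, 1, 1, 1, 1, 1, 1, 1. Max 2 ≤ 7, so 1 is a centroid.
Every other node leaves some component of size > 7, so the centroid is unique.

1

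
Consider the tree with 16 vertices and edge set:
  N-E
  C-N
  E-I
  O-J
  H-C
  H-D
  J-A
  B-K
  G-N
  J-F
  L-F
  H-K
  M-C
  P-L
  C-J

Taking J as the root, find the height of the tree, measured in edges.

The longest root-to-leaf path is J-C-N-E-I (4 edges).

4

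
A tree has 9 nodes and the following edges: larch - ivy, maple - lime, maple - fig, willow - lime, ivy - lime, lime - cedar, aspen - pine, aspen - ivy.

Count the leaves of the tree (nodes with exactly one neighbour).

The leaves are cedar, fig, larch, pine, willow.
That is 5 leaves.

5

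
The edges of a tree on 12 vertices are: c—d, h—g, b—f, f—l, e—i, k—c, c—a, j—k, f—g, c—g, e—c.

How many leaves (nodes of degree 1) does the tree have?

The leaves are a, b, d, h, i, j, l.
That is 7 leaves.

7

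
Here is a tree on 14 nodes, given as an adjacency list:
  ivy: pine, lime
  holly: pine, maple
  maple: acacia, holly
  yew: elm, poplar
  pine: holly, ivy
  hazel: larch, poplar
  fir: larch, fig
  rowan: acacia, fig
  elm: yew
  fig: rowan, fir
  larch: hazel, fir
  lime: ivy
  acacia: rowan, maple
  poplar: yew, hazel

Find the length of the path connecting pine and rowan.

4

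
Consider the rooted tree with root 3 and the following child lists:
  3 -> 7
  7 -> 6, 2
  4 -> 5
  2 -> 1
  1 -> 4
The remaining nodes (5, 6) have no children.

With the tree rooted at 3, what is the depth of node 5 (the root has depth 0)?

5

Path from 3 to 5: 3–7–2–1–4–5, which has 5 edges.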